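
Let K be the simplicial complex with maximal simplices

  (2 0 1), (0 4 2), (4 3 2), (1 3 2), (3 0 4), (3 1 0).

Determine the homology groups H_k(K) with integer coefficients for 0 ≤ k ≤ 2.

H_0 = Z,  H_1 = 0,  H_2 = Z.

We work with the vertex ordering 0 < 1 < 2 < 3 < 4. The simplices of K, each written with vertices in increasing order, are:

  0-simplices (5): [0], [1], [2], [3], [4]
  1-simplices (9): [0,1], [0,2], [0,3], [0,4], [1,2], [1,3], [2,3], [2,4], [3,4]
  2-simplices (6): [0,1,2], [0,1,3], [0,2,4], [0,3,4], [1,2,3], [2,3,4]

so the chain groups are C_0 ≅ Z^5, C_1 ≅ Z^9, C_2 ≅ Z^6.

Boundary ∂_1: C_1 → C_0 maps an edge to its endpoints' difference, ∂[p,q] = q − p.
This gives a 5×9 integer matrix of rank 4; reducing to Smith normal form yields diagonal entries (1,1,1,1).

∂_2: C_2 → C_1 acts by ∂[p,q,r] = [q,r] − [p,r] + [p,q]. For instance
  ∂[0,1,3] = [1,3] − [0,3] + [0,1],
  ∂[0,2,4] = [2,4] − [0,4] + [0,2].
As a 9×6 matrix over Z this has rank 5, with invariant factors (1,1,1,1,1).

Computing H_k = (kernel of ∂_k) / (image of ∂_{k+1}):

  H_0: rank C_0 − rank ∂_1 = 5 − 4 = 1, and the invariant factors of ∂_1 are all 1, so H_0 ≅ Z.
  H_1: rank ker ∂_1 − rank ∂_2 = (9 − 4) − 5 = 0, and the invariant factors of ∂_2 are all 1, so H_1 ≅ 0.
  H_2: rank ker ∂_2 − rank ∂_3 = (6 − 5) − 0 = 1, and there is no ∂_3, so H_2 ≅ Z.

(K is a triangulation of the 2-sphere S^2.)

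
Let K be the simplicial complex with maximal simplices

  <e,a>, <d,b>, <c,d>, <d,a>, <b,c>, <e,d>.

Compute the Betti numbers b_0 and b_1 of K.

Take the total order a < b < c < d < e on the vertex set. Then K (dimension 1) consists of the simplices:

  0-simplices (5): a, b, c, d, e
  1-simplices (6): ad, ae, bc, bd, cd, de

giving chain groups C_0 ≅ Z^5, C_1 ≅ Z^6.

The boundary map ∂_1: C_1 → C_0 sends each edge [p,q] (with p < q) to q − p.
This gives a 5×6 integer matrix of rank 4; reducing to Smith normal form yields diagonal entries (1,1,1,1).

Reading off H_k = ker ∂_k / im ∂_{k+1}:

  H_0: rank C_0 − rank ∂_1 = 5 − 4 = 1, and the invariant factors of ∂_1 are all 1, so H_0 = Z.
  H_1: rank ker ∂_1 − rank ∂_2 = (6 − 4) − 0 = 2, and there is no ∂_2, so H_1 = Z^2.

As a check, the Euler characteristic is 5 − 6 = -1, which agrees with 1 − 2 = -1.

Hence the Betti numbers are b_0 = 1, b_1 = 2.

b_0 = 1, b_1 = 2.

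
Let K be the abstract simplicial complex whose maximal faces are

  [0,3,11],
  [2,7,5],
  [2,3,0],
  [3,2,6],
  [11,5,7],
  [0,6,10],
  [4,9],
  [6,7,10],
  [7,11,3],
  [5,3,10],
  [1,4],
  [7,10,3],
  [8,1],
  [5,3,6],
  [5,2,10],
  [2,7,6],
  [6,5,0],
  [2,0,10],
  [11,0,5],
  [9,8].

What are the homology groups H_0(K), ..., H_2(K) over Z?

H_0 = Z^2,  H_1 = Z^3,  H_2 = Z.

Take the total order 0 < 1 < 2 < 3 < 4 < 5 < 6 < 7 < 8 < 9 < 10 < 11 on the vertex set. Then K (dimension 2) consists of the simplices:

  0-simplices (12): [0], [1], [2], [3], [4], [5], [6], [7], [8], [9], [10], [11]
  1-simplices (28): (28 of them)
  2-simplices (16): [0,2,3], [0,2,10], [0,3,11], [0,5,6], [0,5,11], [0,6,10], [2,3,6], [2,5,7], [2,5,10], [2,6,7], [3,5,6], [3,5,10], [3,7,10], [3,7,11], [5,7,11], [6,7,10]

giving chain groups C_0 ≅ Z^12, C_1 ≅ Z^28, C_2 ≅ Z^16.

The boundary map ∂_1: C_1 → C_0 sends each edge [p,q] (with p < q) to q − p. For instance
  ∂[4,9] = [9] − [4].
The 12×28 boundary matrix has rank 10 and Smith normal form diag(1,1,1,1,1,1,1,1,1,1).

∂_2: C_2 → C_1 acts by ∂[p,q,r] = [q,r] − [p,r] + [p,q]. For instance
  ∂[2,5,10] = [5,10] − [2,10] + [2,5],
  ∂[3,5,10] = [5,10] − [3,10] + [3,5].
As a 28×16 matrix over Z this has rank 15, with invariant factors (1,1,1,1,1,1,1,1,1,1,1,1,1,1,1).

Now H_k = ker ∂_k / im ∂_{k+1}, so:

  H_0: rank C_0 − rank ∂_1 = 12 − 10 = 2, and the invariant factors of ∂_1 are all 1, so H_0 = Z^2.
  H_1: rank ker ∂_1 − rank ∂_2 = (28 − 10) − 15 = 3, and the invariant factors of ∂_2 are all 1, so H_1 = Z^3.
  H_2: rank ker ∂_2 − rank ∂_3 = (16 − 15) − 0 = 1, and there is no ∂_3, so H_2 = Z.

(K is a triangulation of the disjoint union of the circle S^1 and the torus T^2.)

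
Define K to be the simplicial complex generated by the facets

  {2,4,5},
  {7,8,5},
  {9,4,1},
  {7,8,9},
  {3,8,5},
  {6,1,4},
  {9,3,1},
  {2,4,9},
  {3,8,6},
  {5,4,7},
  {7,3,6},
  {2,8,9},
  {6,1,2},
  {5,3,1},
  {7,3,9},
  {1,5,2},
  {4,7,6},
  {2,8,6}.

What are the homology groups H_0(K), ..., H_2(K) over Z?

We work with the vertex ordering 1 < 2 < 3 < 4 < 5 < 6 < 7 < 8 < 9. The simplices of K, each written with vertices in increasing order, are:

  0-simplices (9): [1], [2], [3], [4], [5], [6], [7], [8], [9]
  1-simplices (27): (27 of them)
  2-simplices (18): [1,2,5], [1,2,6], [1,3,5], [1,3,9], [1,4,6], [1,4,9], [2,4,5], [2,4,9], [2,6,8], [2,8,9], [3,5,8], [3,6,7], [3,6,8], [3,7,9], [4,5,7], [4,6,7], [5,7,8], [7,8,9]

Hence C_0 ≅ Z^9, C_1 ≅ Z^27, C_2 ≅ Z^18.

∂_1: C_1 → C_0 sends each edge [p,q] (with p < q) to q − p. For instance
  ∂[5,8] = [8] − [5].
As a 9×27 matrix over Z this has rank 8, with invariant factors (1,1,1,1,1,1,1,1).

∂_2: C_2 → C_1 maps a triangle to the signed sum of its edges. For instance
  ∂[2,4,9] = [4,9] − [2,9] + [2,4],
  ∂[2,4,5] = [4,5] − [2,5] + [2,4].
This gives a 27×18 integer matrix of rank 18; reducing to Smith normal form yields diagonal entries (1,1,1,1,1,1,1,1,1,1,1,1,1,1,1,1,1,2).

Now H_k = ker ∂_k / im ∂_{k+1}, so:

  H_0: rank C_0 − rank ∂_1 = 9 − 8 = 1, and the invariant factors of ∂_1 are all 1, so H_0 ≅ Z.
  H_1: rank ker ∂_1 − rank ∂_2 = (27 − 8) − 18 = 1, and ∂_2 has invariant factor 2 > 1, so H_1 ≅ Z ⊕ Z/2.
  H_2: rank ker ∂_2 − rank ∂_3 = (18 − 18) − 0 = 0, and there is no ∂_3, so H_2 ≅ 0.

(K is a triangulation of the Klein bottle.)

H_0 = Z,  H_1 = Z ⊕ Z/2,  H_2 = 0.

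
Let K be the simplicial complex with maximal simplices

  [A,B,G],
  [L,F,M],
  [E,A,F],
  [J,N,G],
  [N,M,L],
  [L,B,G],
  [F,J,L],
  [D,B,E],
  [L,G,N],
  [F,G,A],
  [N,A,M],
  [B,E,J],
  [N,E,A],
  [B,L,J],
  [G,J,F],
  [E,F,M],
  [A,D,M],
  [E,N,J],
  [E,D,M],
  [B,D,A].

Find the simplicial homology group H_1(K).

We work with the vertex ordering A < B < D < E < F < G < J < L < M < N. The simplices of K, each written with vertices in increasing order, are:

  0-simplices (10): A, B, D, E, F, G, J, L, M, N
  1-simplices (30): AB, AD, AE, AF, AG, AM, AN, BD, BE, BG, BJ, BL, DE, DM, EF, EJ, EM, EN, FG, FJ, FL, FM, GJ, GL, GN, JL, JN, LM, LN, MN
  2-simplices (20): ABD, ABG, ADM, AEF, AEN, AFG, AMN, BDE, BEJ, BGL, BJL, DEM, EFM, EJN, FGJ, FJL, FLM, GJN, GLN, LMN

Hence C_0 ≅ Z^10, C_1 ≅ Z^30, C_2 ≅ Z^20.

The boundary map ∂_1: C_1 → C_0 maps an edge to its endpoints' difference, ∂[p,q] = q − p. For instance
  ∂AB = B − A.
The 10×30 boundary matrix has rank 9 and Smith normal form diag(1,1,1,1,1,1,1,1,1).

Boundary ∂_2: C_2 → C_1 sends each 2-simplex [p,q,r] to [q,r] − [p,r] + [p,q]. For instance
  ∂FLM = LM − FM + FL,
  ∂GJN = JN − GN + GJ.
The 30×20 boundary matrix has rank 20 and Smith normal form diag(1,1,1,1,1,1,1,1,1,1,1,1,1,1,1,1,1,1,1,2).

Computing H_k = (kernel of ∂_k) / (image of ∂_{k+1}):

  H_1: rank ker ∂_1 − rank ∂_2 = (30 − 9) − 20 = 1, and ∂_2 has invariant factor 2 > 1, so H_1 = Z ⊕ Z/2.

H_1 = Z ⊕ Z/2.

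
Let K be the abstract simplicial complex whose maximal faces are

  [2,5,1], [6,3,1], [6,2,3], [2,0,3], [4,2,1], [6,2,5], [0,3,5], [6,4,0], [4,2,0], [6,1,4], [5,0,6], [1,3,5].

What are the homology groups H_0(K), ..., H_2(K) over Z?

Order the vertices as 0 < 1 < 2 < 3 < 4 < 5 < 6. Listing each simplex with vertices in this order, K has dimension 2 with simplices:

  0-simplices (7): [0], [1], [2], [3], [4], [5], [6]
  1-simplices (18): [0,2], [0,3], [0,4], [0,5], [0,6], [1,2], [1,3], [1,4], [1,5], [1,6], [2,3], [2,4], [2,5], [2,6], [3,5], [3,6], [4,6], [5,6]
  2-simplices (12): [0,2,3], [0,2,4], [0,3,5], [0,4,6], [0,5,6], [1,2,4], [1,2,5], [1,3,5], [1,3,6], [1,4,6], [2,3,6], [2,5,6]

Hence C_0 ≅ Z^7, C_1 ≅ Z^18, C_2 ≅ Z^12.

∂_1: C_1 → C_0 is given by ∂[p,q] = [q] − [p]. For instance
  ∂[5,6] = [6] − [5].
The resulting 7×18 matrix has rank 6, and its Smith normal form has invariant factors (1,1,1,1,1,1).

Boundary ∂_2: C_2 → C_1 maps a triangle to the signed sum of its edges. For instance
  ∂[1,3,6] = [3,6] − [1,6] + [1,3],
  ∂[0,5,6] = [5,6] − [0,6] + [0,5].
This gives a 18×12 integer matrix of rank 12; reducing to Smith normal form yields diagonal entries (1,1,1,1,1,1,1,1,1,1,1,2).

Reading off H_k = ker ∂_k / im ∂_{k+1}:

  H_0: rank C_0 − rank ∂_1 = 7 − 6 = 1, and the invariant factors of ∂_1 are all 1, so H_0 = Z.
  H_1: rank ker ∂_1 − rank ∂_2 = (18 − 6) − 12 = 0, and ∂_2 has invariant factor 2 > 1, so H_1 = Z/2.
  H_2: rank ker ∂_2 − rank ∂_3 = (12 − 12) − 0 = 0, and there is no ∂_3, so H_2 = 0.

H_0 ≅ Z,  H_1 ≅ Z/2,  H_2 = 0.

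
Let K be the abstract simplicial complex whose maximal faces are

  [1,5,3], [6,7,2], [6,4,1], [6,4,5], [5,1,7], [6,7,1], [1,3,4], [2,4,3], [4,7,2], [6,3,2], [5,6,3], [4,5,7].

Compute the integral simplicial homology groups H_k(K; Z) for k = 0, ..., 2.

H_0 ≅ Z,  H_1 ≅ Z/2,  H_2 = 0.

Order the vertices as 1 < 2 < 3 < 4 < 5 < 6 < 7. Listing each simplex with vertices in this order, K has dimension 2 with simplices:

  0-simplices (7): [1], [2], [3], [4], [5], [6], [7]
  1-simplices (18): [1,3], [1,4], [1,5], [1,6], [1,7], [2,3], [2,4], [2,6], [2,7], [3,4], [3,5], [3,6], [4,5], [4,6], [4,7], [5,6], [5,7], [6,7]
  2-simplices (12): [1,3,4], [1,3,5], [1,4,6], [1,5,7], [1,6,7], [2,3,4], [2,3,6], [2,4,7], [2,6,7], [3,5,6], [4,5,6], [4,5,7]

so the chain groups are C_0 ≅ Z^7, C_1 ≅ Z^18, C_2 ≅ Z^12.

The boundary map ∂_1: C_1 → C_0 sends each edge [p,q] (with p < q) to q − p.
The 7×18 boundary matrix has rank 6 and Smith normal form diag(1,1,1,1,1,1).

∂_2: C_2 → C_1 acts by ∂[p,q,r] = [q,r] − [p,r] + [p,q]. For instance
  ∂[2,6,7] = [6,7] − [2,7] + [2,6],
  ∂[1,3,4] = [3,4] − [1,4] + [1,3].
This gives a 18×12 integer matrix of rank 12; reducing to Smith normal form yields diagonal entries (1,1,1,1,1,1,1,1,1,1,1,2).

Now H_k = ker ∂_k / im ∂_{k+1}, so:

  H_0: rank C_0 − rank ∂_1 = 7 − 6 = 1, and the invariant factors of ∂_1 are all 1, so H_0 = Z.
  H_1: rank ker ∂_1 − rank ∂_2 = (18 − 6) − 12 = 0, and ∂_2 has invariant factor 2 > 1, so H_1 = Z/2.
  H_2: rank ker ∂_2 − rank ∂_3 = (12 − 12) − 0 = 0, and there is no ∂_3, so H_2 = 0.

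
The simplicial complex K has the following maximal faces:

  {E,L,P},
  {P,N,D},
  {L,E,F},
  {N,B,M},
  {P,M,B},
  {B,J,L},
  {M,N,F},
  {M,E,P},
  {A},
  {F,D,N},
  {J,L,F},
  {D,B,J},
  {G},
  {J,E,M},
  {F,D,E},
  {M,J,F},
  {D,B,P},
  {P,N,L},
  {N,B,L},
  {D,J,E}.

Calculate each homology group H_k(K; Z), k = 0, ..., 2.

K has 11 vertices, 27 edges, 18 triangles.
rank ∂_0 = 0, rank ∂_1 = 8 ⇒ b_0 = 11 − 0 − 8 = 3; all invariant factors of ∂_1 are 1 so no torsion. So H_0 = Z^3.
rank ∂_1 = 8, rank ∂_2 = 18 ⇒ b_1 = 27 − 8 − 18 = 1; ∂_2 has invariant factor(s) [2] giving torsion. So H_1 = Z ⊕ Z_2.
rank ∂_2 = 18, rank ∂_3 = 0 ⇒ b_2 = 18 − 18 − 0 = 0. So H_2 = 0.

H_0 ≅ Z^3,  H_1 ≅ Z ⊕ Z_2,  H_2 = 0.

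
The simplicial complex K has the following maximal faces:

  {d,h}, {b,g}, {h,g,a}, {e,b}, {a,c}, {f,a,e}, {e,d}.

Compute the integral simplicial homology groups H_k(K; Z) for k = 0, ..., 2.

Fix the vertex order a < b < c < d < e < f < g < h and write every simplex with vertices in increasing order. Then dim K = 2 and the simplices of K are:

  0-simplices (8): a, b, c, d, e, f, g, h
  1-simplices (11): ac, ae, af, ag, ah, be, bg, de, dh, ef, gh
  2-simplices (2): aef, agh

Hence C_0 ≅ Z^8, C_1 ≅ Z^11, C_2 ≅ Z^2.

The boundary map ∂_1: C_1 → C_0 is given by ∂[p,q] = [q] − [p].
As a 8×11 matrix over Z this has rank 7, with invariant factors (1,1,1,1,1,1,1).

Boundary ∂_2: C_2 → C_1 maps a triangle to the signed sum of its edges. For instance
  ∂agh = gh − ah + ag,
  ∂aef = ef − af + ae.
The resulting 11×2 matrix has rank 2, and its Smith normal form has invariant factors (1,1).

From H_k ≅ ker(∂_k) / im(∂_{k+1}) we obtain:

  H_0: rank C_0 − rank ∂_1 = 8 − 7 = 1, and the invariant factors of ∂_1 are all 1, so H_0 ≅ Z.
  H_1: rank ker ∂_1 − rank ∂_2 = (11 − 7) − 2 = 2, and the invariant factors of ∂_2 are all 1, so H_1 ≅ Z^2.
  H_2: rank ker ∂_2 − rank ∂_3 = (2 − 2) − 0 = 0, and there is no ∂_3, so H_2 ≅ 0.

H_0 ≅ Z,  H_1 ≅ Z^2,  H_2 = 0.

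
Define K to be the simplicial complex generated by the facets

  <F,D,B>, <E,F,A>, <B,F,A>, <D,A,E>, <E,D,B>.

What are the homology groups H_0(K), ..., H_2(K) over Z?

H_0 = Z,  H_1 = Z,  H_2 = 0.

Fix the vertex order A < B < D < E < F and write every simplex with vertices in increasing order. Then dim K = 2 and the simplices of K are:

  0-simplices (5): A, B, D, E, F
  1-simplices (10): AB, AD, AE, AF, BD, BE, BF, DE, DF, EF
  2-simplices (5): ABF, ADE, AEF, BDE, BDF

so the chain groups are C_0 ≅ Z^5, C_1 ≅ Z^10, C_2 ≅ Z^5.

The boundary map ∂_1: C_1 → C_0 is given by ∂[p,q] = [q] − [p].
The 5×10 boundary matrix has rank 4 and Smith normal form diag(1,1,1,1).

∂_2: C_2 → C_1 acts by ∂[p,q,r] = [q,r] − [p,r] + [p,q]. For instance
  ∂AEF = EF − AF + AE,
  ∂BDE = DE − BE + BD.
This gives a 10×5 integer matrix of rank 5; reducing to Smith normal form yields diagonal entries (1,1,1,1,1).

From H_k ≅ ker(∂_k) / im(∂_{k+1}) we obtain:

  H_0: rank C_0 − rank ∂_1 = 5 − 4 = 1, and the invariant factors of ∂_1 are all 1, so H_0 = Z.
  H_1: rank ker ∂_1 − rank ∂_2 = (10 − 4) − 5 = 1, and the invariant factors of ∂_2 are all 1, so H_1 = Z.
  H_2: rank ker ∂_2 − rank ∂_3 = (5 − 5) − 0 = 0, and there is no ∂_3, so H_2 = 0.

As a check, the Euler characteristic is 5 − 10 + 5 = 0, which agrees with 1 − 1 + 0 = 0.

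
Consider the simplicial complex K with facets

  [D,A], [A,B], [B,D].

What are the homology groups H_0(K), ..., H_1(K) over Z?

We work with the vertex ordering A < B < D. The simplices of K, each written with vertices in increasing order, are:

  0-simplices (3): A, B, D
  1-simplices (3): AB, AD, BD

Hence C_0 ≅ Z^3, C_1 ≅ Z^3.

∂_1: C_1 → C_0 maps an edge to its endpoints' difference, ∂[p,q] = q − p. For instance
  ∂BD = D − B.
The resulting 3×3 matrix has rank 2, and its Smith normal form has invariant factors (1,1).

From H_k ≅ ker(∂_k) / im(∂_{k+1}) we obtain:

  H_0: rank C_0 − rank ∂_1 = 3 − 2 = 1, and the invariant factors of ∂_1 are all 1, so H_0 = Z.
  H_1: rank ker ∂_1 − rank ∂_2 = (3 − 2) − 0 = 1, and there is no ∂_2, so H_1 = Z.

As a check, the Euler characteristic is 3 − 3 = 0, which agrees with 1 − 1 = 0.
(K is a triangulation of the circle S^1.)

H_0 = Z,  H_1 = Z.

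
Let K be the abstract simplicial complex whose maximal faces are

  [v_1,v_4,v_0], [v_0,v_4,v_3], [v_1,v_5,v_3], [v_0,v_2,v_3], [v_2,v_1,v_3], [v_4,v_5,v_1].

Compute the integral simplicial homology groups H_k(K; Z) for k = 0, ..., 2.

H_0 ≅ Z,  H_1 ≅ Z,  H_2 = 0.

Order the vertices as v_0 < v_1 < v_2 < v_3 < v_4 < v_5. Listing each simplex with vertices in this order, K has dimension 2 with simplices:

  0-simplices (6): [v_0], [v_1], [v_2], [v_3], [v_4], [v_5]
  1-simplices (12): [v_0,v_1], [v_0,v_2], [v_0,v_3], [v_0,v_4], [v_1,v_2], [v_1,v_3], [v_1,v_4], [v_1,v_5], [v_2,v_3], [v_3,v_4], [v_3,v_5], [v_4,v_5]
  2-simplices (6): [v_0,v_1,v_4], [v_0,v_2,v_3], [v_0,v_3,v_4], [v_1,v_2,v_3], [v_1,v_3,v_5], [v_1,v_4,v_5]

so the chain groups are C_0 ≅ Z^6, C_1 ≅ Z^12, C_2 ≅ Z^6.

Boundary ∂_1: C_1 → C_0 sends each edge [p,q] (with p < q) to q − p.
This gives a 6×12 integer matrix of rank 5; reducing to Smith normal form yields diagonal entries (1,1,1,1,1).

∂_2: C_2 → C_1 maps a triangle to the signed sum of its edges. For instance
  ∂[v_0,v_2,v_3] = [v_2,v_3] − [v_0,v_3] + [v_0,v_2],
  ∂[v_1,v_3,v_5] = [v_3,v_5] − [v_1,v_5] + [v_1,v_3].
This gives a 12×6 integer matrix of rank 6; reducing to Smith normal form yields diagonal entries (1,1,1,1,1,1).

Computing H_k = (kernel of ∂_k) / (image of ∂_{k+1}):

  H_0: rank C_0 − rank ∂_1 = 6 − 5 = 1, and the invariant factors of ∂_1 are all 1, so H_0 = Z.
  H_1: rank ker ∂_1 − rank ∂_2 = (12 − 5) − 6 = 1, and the invariant factors of ∂_2 are all 1, so H_1 = Z.
  H_2: rank ker ∂_2 − rank ∂_3 = (6 − 6) − 0 = 0, and there is no ∂_3, so H_2 = 0.

(K is a triangulation of the cylinder S^1 x I.)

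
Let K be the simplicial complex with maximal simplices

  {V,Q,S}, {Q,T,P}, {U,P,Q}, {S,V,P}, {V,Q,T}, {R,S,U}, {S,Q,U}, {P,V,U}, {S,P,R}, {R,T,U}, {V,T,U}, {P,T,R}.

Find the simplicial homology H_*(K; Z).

H_0 = Z,  H_1 = Z/2Z,  H_2 = 0.

We work with the vertex ordering P < Q < R < S < T < U < V. The simplices of K, each written with vertices in increasing order, are:

  0-simplices (7): P, Q, R, S, T, U, V
  1-simplices (18): PQ, PR, PS, PT, PU, PV, QS, QT, QU, QV, RS, RT, RU, SU, SV, TU, TV, UV
  2-simplices (12): PQT, PQU, PRS, PRT, PSV, PUV, QSU, QSV, QTV, RSU, RTU, TUV

Hence C_0 ≅ Z^7, C_1 ≅ Z^18, C_2 ≅ Z^12.

The boundary map ∂_1: C_1 → C_0 is given by ∂[p,q] = [q] − [p]. For instance
  ∂TU = U − T.
As a 7×18 matrix over Z this has rank 6, with invariant factors (1,1,1,1,1,1).

∂_2: C_2 → C_1 sends each 2-simplex [p,q,r] to [q,r] − [p,r] + [p,q]. For instance
  ∂PSV = SV − PV + PS,
  ∂RSU = SU − RU + RS.
The resulting 18×12 matrix has rank 12, and its Smith normal form has invariant factors (1,1,1,1,1,1,1,1,1,1,1,2).

Computing H_k = (kernel of ∂_k) / (image of ∂_{k+1}):

  H_0: rank C_0 − rank ∂_1 = 7 − 6 = 1, and the invariant factors of ∂_1 are all 1, so H_0 ≅ Z.
  H_1: rank ker ∂_1 − rank ∂_2 = (18 − 6) − 12 = 0, and ∂_2 has invariant factor 2 > 1, so H_1 ≅ Z/2Z.
  H_2: rank ker ∂_2 − rank ∂_3 = (12 − 12) − 0 = 0, and there is no ∂_3, so H_2 ≅ 0.

(K is a triangulation of the real projective plane RP^2.)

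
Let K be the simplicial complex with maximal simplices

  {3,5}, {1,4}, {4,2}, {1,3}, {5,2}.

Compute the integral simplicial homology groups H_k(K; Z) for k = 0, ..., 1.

H_0 = Z,  H_1 = Z.

Take the total order 1 < 2 < 3 < 4 < 5 on the vertex set. Then K (dimension 1) consists of the simplices:

  0-simplices (5): [1], [2], [3], [4], [5]
  1-simplices (5): [1,3], [1,4], [2,4], [2,5], [3,5]

so the chain groups are C_0 ≅ Z^5, C_1 ≅ Z^5.

Boundary ∂_1: C_1 → C_0 sends each edge [p,q] (with p < q) to q − p. For instance
  ∂[3,5] = [5] − [3].
The resulting 5×5 matrix has rank 4, and its Smith normal form has invariant factors (1,1,1,1).

From H_k ≅ ker(∂_k) / im(∂_{k+1}) we obtain:

  H_0: rank C_0 − rank ∂_1 = 5 − 4 = 1, and the invariant factors of ∂_1 are all 1, so H_0 = Z.
  H_1: rank ker ∂_1 − rank ∂_2 = (5 − 4) − 0 = 1, and there is no ∂_2, so H_1 = Z.

As a check, the Euler characteristic is 5 − 5 = 0, which agrees with 1 − 1 = 0.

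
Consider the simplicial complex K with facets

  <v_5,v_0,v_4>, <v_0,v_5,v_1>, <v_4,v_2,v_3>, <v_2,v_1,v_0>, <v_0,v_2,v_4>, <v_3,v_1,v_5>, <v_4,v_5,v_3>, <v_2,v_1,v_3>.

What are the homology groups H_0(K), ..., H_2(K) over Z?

K has 6 vertices, 12 edges, 8 triangles.
rank ∂_0 = 0, rank ∂_1 = 5 ⇒ b_0 = 6 − 0 − 5 = 1; all invariant factors of ∂_1 are 1 so no torsion. So H_0 = Z.
rank ∂_1 = 5, rank ∂_2 = 7 ⇒ b_1 = 12 − 5 − 7 = 0; all invariant factors of ∂_2 are 1 so no torsion. So H_1 = 0.
rank ∂_2 = 7, rank ∂_3 = 0 ⇒ b_2 = 8 − 7 − 0 = 1. So H_2 = Z.

H_0 ≅ Z,  H_1 = 0,  H_2 ≅ Z.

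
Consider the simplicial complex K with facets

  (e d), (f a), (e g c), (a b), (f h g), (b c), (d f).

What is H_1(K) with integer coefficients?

Fix the vertex order a < b < c < d < e < f < g < h and write every simplex with vertices in increasing order. Then dim K = 2 and the simplices of K are:

  0-simplices (8): a, b, c, d, e, f, g, h
  1-simplices (11): ab, af, bc, ce, cg, de, df, eg, fg, fh, gh
  2-simplices (2): ceg, fgh

Hence C_0 ≅ Z^8, C_1 ≅ Z^11, C_2 ≅ Z^2.

The boundary map ∂_1: C_1 → C_0 maps an edge to its endpoints' difference, ∂[p,q] = q − p.
The 8×11 boundary matrix has rank 7 and Smith normal form diag(1,1,1,1,1,1,1).

Boundary ∂_2: C_2 → C_1 maps a triangle to the signed sum of its edges. For instance
  ∂ceg = eg − cg + ce,
  ∂fgh = gh − fh + fg.
The resulting 11×2 matrix has rank 2, and its Smith normal form has invariant factors (1,1).

Reading off H_k = ker ∂_k / im ∂_{k+1}:

  H_1: rank ker ∂_1 − rank ∂_2 = (11 − 7) − 2 = 2, and the invariant factors of ∂_2 are all 1, so H_1 = Z^2.

H_1 ≅ Z^2.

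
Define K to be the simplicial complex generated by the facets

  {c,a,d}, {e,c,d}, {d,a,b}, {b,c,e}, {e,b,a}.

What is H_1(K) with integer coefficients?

K has 5 vertices, 10 edges, 5 triangles.
rank ∂_1 = 4, rank ∂_2 = 5 ⇒ b_1 = 10 − 4 − 5 = 1; all invariant factors of ∂_2 are 1 so no torsion. So H_1 ≅ Z.

H_1 = Z.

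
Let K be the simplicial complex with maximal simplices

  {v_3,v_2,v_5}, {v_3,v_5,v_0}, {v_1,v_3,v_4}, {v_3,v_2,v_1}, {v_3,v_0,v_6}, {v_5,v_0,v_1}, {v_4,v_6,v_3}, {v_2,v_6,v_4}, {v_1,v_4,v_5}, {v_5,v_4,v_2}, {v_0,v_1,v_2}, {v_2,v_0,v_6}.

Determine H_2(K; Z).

H_2 = 0.

We work with the vertex ordering v_0 < v_1 < v_2 < v_3 < v_4 < v_5 < v_6. The simplices of K, each written with vertices in increasing order, are:

  0-simplices (7): [v_0], [v_1], [v_2], [v_3], [v_4], [v_5], [v_6]
  1-simplices (18): (18 of them)
  2-simplices (12): (12 of them)

Hence C_0 ≅ Z^7, C_1 ≅ Z^18, C_2 ≅ Z^12.

∂_1: C_1 → C_0 maps an edge to its endpoints' difference, ∂[p,q] = q − p.
The resulting 7×18 matrix has rank 6, and its Smith normal form has invariant factors (1,1,1,1,1,1).

∂_2: C_2 → C_1 acts by ∂[p,q,r] = [q,r] − [p,r] + [p,q]. For instance
  ∂[v_3,v_4,v_6] = [v_4,v_6] − [v_3,v_6] + [v_3,v_4],
  ∂[v_1,v_2,v_3] = [v_2,v_3] − [v_1,v_3] + [v_1,v_2].
As a 18×12 matrix over Z this has rank 12, with invariant factors (1,1,1,1,1,1,1,1,1,1,1,2).

Computing H_k = (kernel of ∂_k) / (image of ∂_{k+1}):

  H_2: rank ker ∂_2 − rank ∂_3 = (12 − 12) − 0 = 0, and there is no ∂_3, so H_2 ≅ 0.

(K is a triangulation of the real projective plane RP^2.)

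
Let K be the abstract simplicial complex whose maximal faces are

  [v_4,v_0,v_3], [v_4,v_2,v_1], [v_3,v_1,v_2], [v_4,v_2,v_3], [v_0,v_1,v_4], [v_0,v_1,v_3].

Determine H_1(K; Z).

Take the total order v_0 < v_1 < v_2 < v_3 < v_4 on the vertex set. Then K (dimension 2) consists of the simplices:

  0-simplices (5): [v_0], [v_1], [v_2], [v_3], [v_4]
  1-simplices (9): [v_0,v_1], [v_0,v_3], [v_0,v_4], [v_1,v_2], [v_1,v_3], [v_1,v_4], [v_2,v_3], [v_2,v_4], [v_3,v_4]
  2-simplices (6): [v_0,v_1,v_3], [v_0,v_1,v_4], [v_0,v_3,v_4], [v_1,v_2,v_3], [v_1,v_2,v_4], [v_2,v_3,v_4]

so the chain groups are C_0 ≅ Z^5, C_1 ≅ Z^9, C_2 ≅ Z^6.

Boundary ∂_1: C_1 → C_0 is given by ∂[p,q] = [q] − [p].
This gives a 5×9 integer matrix of rank 4; reducing to Smith normal form yields diagonal entries (1,1,1,1).

Boundary ∂_2: C_2 → C_1 sends each 2-simplex [p,q,r] to [q,r] − [p,r] + [p,q]. For instance
  ∂[v_0,v_1,v_3] = [v_1,v_3] − [v_0,v_3] + [v_0,v_1],
  ∂[v_0,v_1,v_4] = [v_1,v_4] − [v_0,v_4] + [v_0,v_1].
As a 9×6 matrix over Z this has rank 5, with invariant factors (1,1,1,1,1).

Reading off H_k = ker ∂_k / im ∂_{k+1}:

  H_1: rank ker ∂_1 − rank ∂_2 = (9 − 4) − 5 = 0, and the invariant factors of ∂_2 are all 1, so H_1 = 0.

(K is a triangulation of the 2-sphere S^2.)

H_1 = 0.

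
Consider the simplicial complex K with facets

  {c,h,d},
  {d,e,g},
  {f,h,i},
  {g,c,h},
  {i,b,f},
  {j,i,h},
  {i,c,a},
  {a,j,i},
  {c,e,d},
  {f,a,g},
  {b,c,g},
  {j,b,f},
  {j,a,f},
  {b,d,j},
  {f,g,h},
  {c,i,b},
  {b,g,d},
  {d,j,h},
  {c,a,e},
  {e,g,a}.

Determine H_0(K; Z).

Take the total order a < b < c < d < e < f < g < h < i < j on the vertex set. Then K (dimension 2) consists of the simplices:

  0-simplices (10): a, b, c, d, e, f, g, h, i, j
  1-simplices (30): ac, ae, af, ag, ai, aj, bc, bd, bf, bg, bi, bj, cd, ce, cg, ch, ci, de, dg, dh, dj, eg, fg, fh, fi, fj, gh, hi, hj, ij
  2-simplices (20): ace, aci, aeg, afg, afj, aij, bcg, bci, bdg, bdj, bfi, bfj, cde, cdh, cgh, deg, dhj, fgh, fhi, hij

giving chain groups C_0 ≅ Z^10, C_1 ≅ Z^30, C_2 ≅ Z^20.

∂_1: C_1 → C_0 maps an edge to its endpoints' difference, ∂[p,q] = q − p.
As a 10×30 matrix over Z this has rank 9, with invariant factors (1,1,1,1,1,1,1,1,1).

∂_2: C_2 → C_1 acts by ∂[p,q,r] = [q,r] − [p,r] + [p,q]. For instance
  ∂afj = fj − aj + af,
  ∂deg = eg − dg + de.
The resulting 30×20 matrix has rank 20, and its Smith normal form has invariant factors (1,1,1,1,1,1,1,1,1,1,1,1,1,1,1,1,1,1,1,2).

Reading off H_k = ker ∂_k / im ∂_{k+1}:

  H_0: rank C_0 − rank ∂_1 = 10 − 9 = 1, and the invariant factors of ∂_1 are all 1, so H_0 = Z.

(K is a triangulation of the Klein bottle.)

H_0 ≅ Z.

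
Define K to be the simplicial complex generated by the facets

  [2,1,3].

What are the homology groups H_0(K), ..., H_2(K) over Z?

Take the total order 1 < 2 < 3 on the vertex set. Then K (dimension 2) consists of the simplices:

  0-simplices (3): [1], [2], [3]
  1-simplices (3): [1,2], [1,3], [2,3]
  2-simplices (1): [1,2,3]

so the chain groups are C_0 ≅ Z^3, C_1 ≅ Z^3, C_2 ≅ Z^1.

The boundary map ∂_1: C_1 → C_0 sends each edge [p,q] (with p < q) to q − p. For instance
  ∂[1,2] = [2] − [1].
The 3×3 boundary matrix has rank 2 and Smith normal form diag(1,1).

Boundary ∂_2: C_2 → C_1 sends each 2-simplex [p,q,r] to [q,r] − [p,r] + [p,q]. For instance
  ∂[1,2,3] = [2,3] − [1,3] + [1,2].
The 3×1 boundary matrix has rank 1 and Smith normal form diag(1).

Now H_k = ker ∂_k / im ∂_{k+1}, so:

  H_0: rank C_0 − rank ∂_1 = 3 − 2 = 1, and the invariant factors of ∂_1 are all 1, so H_0 = Z.
  H_1: rank ker ∂_1 − rank ∂_2 = (3 − 2) − 1 = 0, and the invariant factors of ∂_2 are all 1, so H_1 = 0.
  H_2: rank ker ∂_2 − rank ∂_3 = (1 − 1) − 0 = 0, and there is no ∂_3, so H_2 = 0.

H_0 ≅ Z,  H_1 = 0,  H_2 = 0.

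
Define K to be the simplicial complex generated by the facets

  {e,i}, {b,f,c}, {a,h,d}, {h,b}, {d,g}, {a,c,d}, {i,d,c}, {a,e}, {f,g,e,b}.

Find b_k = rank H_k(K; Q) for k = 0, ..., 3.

We work with the vertex ordering a < b < c < d < e < f < g < h < i. The simplices of K, each written with vertices in increasing order, are:

  0-simplices (9): a, b, c, d, e, f, g, h, i
  1-simplices (19): ac, ad, ae, ah, bc, be, bf, bg, bh, cd, cf, ci, dg, dh, di, ef, eg, ei, fg
  2-simplices (8): acd, adh, bcf, bef, beg, bfg, cdi, efg
  3-simplices (1): befg

so the chain groups are C_0 ≅ Z^9, C_1 ≅ Z^19, C_2 ≅ Z^8, C_3 ≅ Z^1.

Boundary ∂_1: C_1 → C_0 maps an edge to its endpoints' difference, ∂[p,q] = q − p. For instance
  ∂bc = c − b.
The resulting 9×19 matrix has rank 8, and its Smith normal form has invariant factors (1,1,1,1,1,1,1,1).

Boundary ∂_2: C_2 → C_1 maps a triangle to the signed sum of its edges. For instance
  ∂cdi = di − ci + cd,
  ∂bfg = fg − bg + bf.
The resulting 19×8 matrix has rank 7, and its Smith normal form has invariant factors (1,1,1,1,1,1,1).

Boundary ∂_3: C_3 → C_2 sends each 3-simplex σ to the alternating sum Σ_i (−1)^i (σ with its i-th vertex removed). For instance
  ∂befg = efg − bfg + beg − bef.
The 8×1 boundary matrix has rank 1 and Smith normal form diag(1).

Reading off H_k = ker ∂_k / im ∂_{k+1}:

  H_0: rank C_0 − rank ∂_1 = 9 − 8 = 1, and the invariant factors of ∂_1 are all 1, so H_0 ≅ Z.
  H_1: rank ker ∂_1 − rank ∂_2 = (19 − 8) − 7 = 4, and the invariant factors of ∂_2 are all 1, so H_1 ≅ Z^4.
  H_2: rank ker ∂_2 − rank ∂_3 = (8 − 7) − 1 = 0, and the invariant factors of ∂_3 are all 1, so H_2 ≅ 0.
  H_3: rank ker ∂_3 − rank ∂_4 = (1 − 1) − 0 = 0, and there is no ∂_4, so H_3 ≅ 0.

Hence the Betti numbers are b_0 = 1, b_1 = 4, b_2 = 0, b_3 = 0.

b_0 = 1, b_1 = 4, b_2 = 0, b_3 = 0.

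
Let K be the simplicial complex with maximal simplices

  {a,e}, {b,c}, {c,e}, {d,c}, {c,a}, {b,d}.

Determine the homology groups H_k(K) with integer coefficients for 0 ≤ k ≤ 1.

Take the total order a < b < c < d < e on the vertex set. Then K (dimension 1) consists of the simplices:

  0-simplices (5): a, b, c, d, e
  1-simplices (6): ac, ae, bc, bd, cd, ce

Hence C_0 ≅ Z^5, C_1 ≅ Z^6.

The boundary map ∂_1: C_1 → C_0 is given by ∂[p,q] = [q] − [p]. For instance
  ∂ae = e − a.
The resulting 5×6 matrix has rank 4, and its Smith normal form has invariant factors (1,1,1,1).

Computing H_k = (kernel of ∂_k) / (image of ∂_{k+1}):

  H_0: rank C_0 − rank ∂_1 = 5 − 4 = 1, and the invariant factors of ∂_1 are all 1, so H_0 = Z.
  H_1: rank ker ∂_1 − rank ∂_2 = (6 − 4) − 0 = 2, and there is no ∂_2, so H_1 = Z^2.

H_0 ≅ Z,  H_1 ≅ Z^2.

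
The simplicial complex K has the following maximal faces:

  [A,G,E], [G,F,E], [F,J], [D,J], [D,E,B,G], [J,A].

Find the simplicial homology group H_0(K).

H_0 = Z.

K has 7 vertices, 13 edges, 6 triangles, 1 3-simplex.
rank ∂_0 = 0, rank ∂_1 = 6 ⇒ b_0 = 7 − 0 − 6 = 1; all invariant factors of ∂_1 are 1 so no torsion. So H_0 = Z.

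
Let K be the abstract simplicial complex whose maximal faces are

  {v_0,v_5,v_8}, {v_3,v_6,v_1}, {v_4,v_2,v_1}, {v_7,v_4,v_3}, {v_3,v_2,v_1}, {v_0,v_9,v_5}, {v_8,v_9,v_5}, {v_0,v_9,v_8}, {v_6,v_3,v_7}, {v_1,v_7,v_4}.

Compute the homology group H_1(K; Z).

We work with the vertex ordering v_0 < v_1 < v_2 < v_3 < v_4 < v_5 < v_6 < v_7 < v_8 < v_9. The simplices of K, each written with vertices in increasing order, are:

  0-simplices (10): [v_0], [v_1], [v_2], [v_3], [v_4], [v_5], [v_6], [v_7], [v_8], [v_9]
  1-simplices (18): (18 of them)
  2-simplices (10): [v_0,v_5,v_8], [v_0,v_5,v_9], [v_0,v_8,v_9], [v_1,v_2,v_3], [v_1,v_2,v_4], [v_1,v_3,v_6], [v_1,v_4,v_7], [v_3,v_4,v_7], [v_3,v_6,v_7], [v_5,v_8,v_9]

giving chain groups C_0 ≅ Z^10, C_1 ≅ Z^18, C_2 ≅ Z^10.

∂_1: C_1 → C_0 sends each edge [p,q] (with p < q) to q − p.
The 10×18 boundary matrix has rank 8 and Smith normal form diag(1,1,1,1,1,1,1,1).

Boundary ∂_2: C_2 → C_1 sends each 2-simplex [p,q,r] to [q,r] − [p,r] + [p,q]. For instance
  ∂[v_3,v_4,v_7] = [v_4,v_7] − [v_3,v_7] + [v_3,v_4],
  ∂[v_3,v_6,v_7] = [v_6,v_7] − [v_3,v_7] + [v_3,v_6].
As a 18×10 matrix over Z this has rank 9, with invariant factors (1,1,1,1,1,1,1,1,1).

Reading off H_k = ker ∂_k / im ∂_{k+1}:

  H_1: rank ker ∂_1 − rank ∂_2 = (18 − 8) − 9 = 1, and the invariant factors of ∂_2 are all 1, so H_1 = Z.

H_1 ≅ Z.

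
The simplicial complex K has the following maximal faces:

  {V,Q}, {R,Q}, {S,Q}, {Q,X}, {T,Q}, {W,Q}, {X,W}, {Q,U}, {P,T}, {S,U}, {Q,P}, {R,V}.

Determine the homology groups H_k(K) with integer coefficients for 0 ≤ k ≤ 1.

Fix the vertex order P < Q < R < S < T < U < V < W < X and write every simplex with vertices in increasing order. Then dim K = 1 and the simplices of K are:

  0-simplices (9): P, Q, R, S, T, U, V, W, X
  1-simplices (12): PQ, PT, QR, QS, QT, QU, QV, QW, QX, RV, SU, WX

so the chain groups are C_0 ≅ Z^9, C_1 ≅ Z^12.

∂_1: C_1 → C_0 is given by ∂[p,q] = [q] − [p].
This gives a 9×12 integer matrix of rank 8; reducing to Smith normal form yields diagonal entries (1,1,1,1,1,1,1,1).

Computing H_k = (kernel of ∂_k) / (image of ∂_{k+1}):

  H_0: rank C_0 − rank ∂_1 = 9 − 8 = 1, and the invariant factors of ∂_1 are all 1, so H_0 ≅ Z.
  H_1: rank ker ∂_1 − rank ∂_2 = (12 − 8) − 0 = 4, and there is no ∂_2, so H_1 ≅ Z^4.

As a check, the Euler characteristic is 9 − 12 = -3, which agrees with 1 − 4 = -3.

H_0 = Z,  H_1 = Z^4.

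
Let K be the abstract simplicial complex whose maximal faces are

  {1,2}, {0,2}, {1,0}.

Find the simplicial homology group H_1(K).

Fix the vertex order 0 < 1 < 2 and write every simplex with vertices in increasing order. Then dim K = 1 and the simplices of K are:

  0-simplices (3): [0], [1], [2]
  1-simplices (3): [0,1], [0,2], [1,2]

Hence C_0 ≅ Z^3, C_1 ≅ Z^3.

∂_1: C_1 → C_0 is given by ∂[p,q] = [q] − [p]. For instance
  ∂[0,1] = [1] − [0].
This gives a 3×3 integer matrix of rank 2; reducing to Smith normal form yields diagonal entries (1,1).

Now H_k = ker ∂_k / im ∂_{k+1}, so:

  H_1: rank ker ∂_1 − rank ∂_2 = (3 − 2) − 0 = 1, and there is no ∂_2, so H_1 = Z.

H_1 ≅ Z.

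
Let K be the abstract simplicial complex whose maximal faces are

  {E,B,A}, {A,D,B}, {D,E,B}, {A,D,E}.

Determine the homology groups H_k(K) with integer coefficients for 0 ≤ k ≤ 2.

Take the total order A < B < D < E on the vertex set. Then K (dimension 2) consists of the simplices:

  0-simplices (4): A, B, D, E
  1-simplices (6): AB, AD, AE, BD, BE, DE
  2-simplices (4): ABD, ABE, ADE, BDE

giving chain groups C_0 ≅ Z^4, C_1 ≅ Z^6, C_2 ≅ Z^4.

The boundary map ∂_1: C_1 → C_0 sends each edge [p,q] (with p < q) to q − p.
As a 4×6 matrix over Z this has rank 3, with invariant factors (1,1,1).

∂_2: C_2 → C_1 sends each 2-simplex [p,q,r] to [q,r] − [p,r] + [p,q]. For instance
  ∂BDE = DE − BE + BD,
  ∂ABD = BD − AD + AB.
This gives a 6×4 integer matrix of rank 3; reducing to Smith normal form yields diagonal entries (1,1,1).

From H_k ≅ ker(∂_k) / im(∂_{k+1}) we obtain:

  H_0: rank C_0 − rank ∂_1 = 4 − 3 = 1, and the invariant factors of ∂_1 are all 1, so H_0 = Z.
  H_1: rank ker ∂_1 − rank ∂_2 = (6 − 3) − 3 = 0, and the invariant factors of ∂_2 are all 1, so H_1 = 0.
  H_2: rank ker ∂_2 − rank ∂_3 = (4 − 3) − 0 = 1, and there is no ∂_3, so H_2 = Z.

H_0 ≅ Z,  H_1 = 0,  H_2 ≅ Z.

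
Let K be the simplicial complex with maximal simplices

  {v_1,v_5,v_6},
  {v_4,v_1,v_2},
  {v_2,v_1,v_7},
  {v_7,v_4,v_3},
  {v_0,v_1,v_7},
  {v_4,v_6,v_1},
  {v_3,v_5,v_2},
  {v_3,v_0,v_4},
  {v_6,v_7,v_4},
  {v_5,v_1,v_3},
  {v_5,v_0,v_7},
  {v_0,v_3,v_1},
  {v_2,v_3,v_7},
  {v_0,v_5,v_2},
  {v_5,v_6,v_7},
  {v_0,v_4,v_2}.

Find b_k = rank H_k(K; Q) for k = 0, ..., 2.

Fix the vertex order v_0 < v_1 < v_2 < v_3 < v_4 < v_5 < v_6 < v_7 and write every simplex with vertices in increasing order. Then dim K = 2 and the simplices of K are:

  0-simplices (8): [v_0], [v_1], [v_2], [v_3], [v_4], [v_5], [v_6], [v_7]
  1-simplices (24): (24 of them)
  2-simplices (16): (16 of them)

Hence C_0 ≅ Z^8, C_1 ≅ Z^24, C_2 ≅ Z^16.

Boundary ∂_1: C_1 → C_0 sends each edge [p,q] (with p < q) to q − p. For instance
  ∂[v_0,v_7] = [v_7] − [v_0].
As a 8×24 matrix over Z this has rank 7, with invariant factors (1,1,1,1,1,1,1).

Boundary ∂_2: C_2 → C_1 sends each 2-simplex [p,q,r] to [q,r] − [p,r] + [p,q]. For instance
  ∂[v_0,v_2,v_4] = [v_2,v_4] − [v_0,v_4] + [v_0,v_2],
  ∂[v_0,v_1,v_3] = [v_1,v_3] − [v_0,v_3] + [v_0,v_1].
This gives a 24×16 integer matrix of rank 15; reducing to Smith normal form yields diagonal entries (1,1,1,1,1,1,1,1,1,1,1,1,1,1,1).

From H_k ≅ ker(∂_k) / im(∂_{k+1}) we obtain:

  H_0: rank C_0 − rank ∂_1 = 8 − 7 = 1, and the invariant factors of ∂_1 are all 1, so H_0 ≅ Z.
  H_1: rank ker ∂_1 − rank ∂_2 = (24 − 7) − 15 = 2, and the invariant factors of ∂_2 are all 1, so H_1 ≅ Z^2.
  H_2: rank ker ∂_2 − rank ∂_3 = (16 − 15) − 0 = 1, and there is no ∂_3, so H_2 ≅ Z.

Hence the Betti numbers are b_0 = 1, b_1 = 2, b_2 = 1.

b_0 = 1, b_1 = 2, b_2 = 1.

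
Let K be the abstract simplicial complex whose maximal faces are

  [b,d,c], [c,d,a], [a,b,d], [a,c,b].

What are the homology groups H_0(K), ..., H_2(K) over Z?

H_0 = Z,  H_1 = 0,  H_2 = Z.

We work with the vertex ordering a < b < c < d. The simplices of K, each written with vertices in increasing order, are:

  0-simplices (4): a, b, c, d
  1-simplices (6): ab, ac, ad, bc, bd, cd
  2-simplices (4): abc, abd, acd, bcd

Hence C_0 ≅ Z^4, C_1 ≅ Z^6, C_2 ≅ Z^4.

Boundary ∂_1: C_1 → C_0 maps an edge to its endpoints' difference, ∂[p,q] = q − p.
This gives a 4×6 integer matrix of rank 3; reducing to Smith normal form yields diagonal entries (1,1,1).

∂_2: C_2 → C_1 sends each 2-simplex [p,q,r] to [q,r] − [p,r] + [p,q]. For instance
  ∂abd = bd − ad + ab,
  ∂acd = cd − ad + ac.
The 6×4 boundary matrix has rank 3 and Smith normal form diag(1,1,1).

Now H_k = ker ∂_k / im ∂_{k+1}, so:

  H_0: rank C_0 − rank ∂_1 = 4 − 3 = 1, and the invariant factors of ∂_1 are all 1, so H_0 ≅ Z.
  H_1: rank ker ∂_1 − rank ∂_2 = (6 − 3) − 3 = 0, and the invariant factors of ∂_2 are all 1, so H_1 ≅ 0.
  H_2: rank ker ∂_2 − rank ∂_3 = (4 − 3) − 0 = 1, and there is no ∂_3, so H_2 ≅ Z.

As a check, the Euler characteristic is 4 − 6 + 4 = 2, which agrees with 1 − 0 + 1 = 2.
(K is a triangulation of the 2-sphere S^2.)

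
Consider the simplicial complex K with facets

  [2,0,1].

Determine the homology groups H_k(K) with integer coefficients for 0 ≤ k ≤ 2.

H_0 = Z,  H_1 = 0,  H_2 = 0.

Fix the vertex order 0 < 1 < 2 and write every simplex with vertices in increasing order. Then dim K = 2 and the simplices of K are:

  0-simplices (3): [0], [1], [2]
  1-simplices (3): [0,1], [0,2], [1,2]
  2-simplices (1): [0,1,2]

Hence C_0 ≅ Z^3, C_1 ≅ Z^3, C_2 ≅ Z^1.

∂_1: C_1 → C_0 sends each edge [p,q] (with p < q) to q − p.
The resulting 3×3 matrix has rank 2, and its Smith normal form has invariant factors (1,1).

The boundary map ∂_2: C_2 → C_1 acts by ∂[p,q,r] = [q,r] − [p,r] + [p,q]. For instance
  ∂[0,1,2] = [1,2] − [0,2] + [0,1].
As a 3×1 matrix over Z this has rank 1, with invariant factors (1).

From H_k ≅ ker(∂_k) / im(∂_{k+1}) we obtain:

  H_0: rank C_0 − rank ∂_1 = 3 − 2 = 1, and the invariant factors of ∂_1 are all 1, so H_0 ≅ Z.
  H_1: rank ker ∂_1 − rank ∂_2 = (3 − 2) − 1 = 0, and the invariant factors of ∂_2 are all 1, so H_1 ≅ 0.
  H_2: rank ker ∂_2 − rank ∂_3 = (1 − 1) − 0 = 0, and there is no ∂_3, so H_2 ≅ 0.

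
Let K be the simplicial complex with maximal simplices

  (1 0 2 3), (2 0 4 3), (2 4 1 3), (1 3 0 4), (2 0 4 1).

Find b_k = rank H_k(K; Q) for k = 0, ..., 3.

Fix the vertex order 0 < 1 < 2 < 3 < 4 and write every simplex with vertices in increasing order. Then dim K = 3 and the simplices of K are:

  0-simplices (5): [0], [1], [2], [3], [4]
  1-simplices (10): [0,1], [0,2], [0,3], [0,4], [1,2], [1,3], [1,4], [2,3], [2,4], [3,4]
  2-simplices (10): [0,1,2], [0,1,3], [0,1,4], [0,2,3], [0,2,4], [0,3,4], [1,2,3], [1,2,4], [1,3,4], [2,3,4]
  3-simplices (5): [0,1,2,3], [0,1,2,4], [0,1,3,4], [0,2,3,4], [1,2,3,4]

giving chain groups C_0 ≅ Z^5, C_1 ≅ Z^10, C_2 ≅ Z^10, C_3 ≅ Z^5.

Boundary ∂_1: C_1 → C_0 is given by ∂[p,q] = [q] − [p].
The resulting 5×10 matrix has rank 4, and its Smith normal form has invariant factors (1,1,1,1).

The boundary map ∂_2: C_2 → C_1 maps a triangle to the signed sum of its edges. For instance
  ∂[2,3,4] = [3,4] − [2,4] + [2,3],
  ∂[0,2,4] = [2,4] − [0,4] + [0,2].
The resulting 10×10 matrix has rank 6, and its Smith normal form has invariant factors (1,1,1,1,1,1).

The boundary map ∂_3: C_3 → C_2 sends each 3-simplex σ to the alternating sum Σ_i (−1)^i (σ with its i-th vertex removed). For instance
  ∂[0,2,3,4] = [2,3,4] − [0,3,4] + [0,2,4] − [0,2,3],
  ∂[1,2,3,4] = [2,3,4] − [1,3,4] + [1,2,4] − [1,2,3].
The 10×5 boundary matrix has rank 4 and Smith normal form diag(1,1,1,1).

Computing H_k = (kernel of ∂_k) / (image of ∂_{k+1}):

  H_0: rank C_0 − rank ∂_1 = 5 − 4 = 1, and the invariant factors of ∂_1 are all 1, so H_0 = Z.
  H_1: rank ker ∂_1 − rank ∂_2 = (10 − 4) − 6 = 0, and the invariant factors of ∂_2 are all 1, so H_1 = 0.
  H_2: rank ker ∂_2 − rank ∂_3 = (10 − 6) − 4 = 0, and the invariant factors of ∂_3 are all 1, so H_2 = 0.
  H_3: rank ker ∂_3 − rank ∂_4 = (5 − 4) − 0 = 1, and there is no ∂_4, so H_3 = Z.

Hence the Betti numbers are b_0 = 1, b_1 = 0, b_2 = 0, b_3 = 1.

b_0 = 1, b_1 = 0, b_2 = 0, b_3 = 1.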